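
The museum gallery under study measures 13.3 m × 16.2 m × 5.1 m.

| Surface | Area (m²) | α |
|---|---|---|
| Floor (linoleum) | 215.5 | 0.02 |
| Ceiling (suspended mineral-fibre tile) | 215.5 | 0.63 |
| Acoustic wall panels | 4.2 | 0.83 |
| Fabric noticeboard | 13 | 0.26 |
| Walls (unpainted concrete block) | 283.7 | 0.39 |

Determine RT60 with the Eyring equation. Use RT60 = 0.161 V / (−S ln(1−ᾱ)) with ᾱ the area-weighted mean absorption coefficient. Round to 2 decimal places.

S = Σ Sᵢ = 731.9 m².
Absorption A = 215.5·0.02 + 215.5·0.63 + 4.2·0.83 + 13·0.26 + 283.7·0.39 = 257.584 sabins.
ᾱ = 257.584 / 731.9 = 0.3519.
−S·ln(1−ᾱ) = −731.9 × ln(1 − 0.3519) = 317.433.
V = 13.3 × 16.2 × 5.1 = 1098.846 m³.
RT60 = 0.161 × 1098.846 / 317.433 = 0.56 s.

0.56 s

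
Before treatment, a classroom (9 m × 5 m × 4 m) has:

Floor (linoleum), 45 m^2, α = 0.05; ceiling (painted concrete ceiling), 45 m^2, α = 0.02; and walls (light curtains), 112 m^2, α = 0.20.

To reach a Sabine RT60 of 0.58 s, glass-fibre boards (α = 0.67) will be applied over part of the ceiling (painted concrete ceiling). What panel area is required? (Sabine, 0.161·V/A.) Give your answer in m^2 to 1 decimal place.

37.6

Total absorption A₁ = 45*0.05 + 45*0.02 + 112*0.20
  = 2.250 + 0.900 + 22.400 = 25.550 m^2 sabins.
Required A₂ = 0.161·180/0.58 = 49.966 sabins.
Absorption to add: 49.966 − 25.550 = 24.416 sabins.
Each m^2 of panel replacing the ceiling (painted concrete ceiling) adds (0.67 − 0.02) = 0.65 sabins.
Area = ΔA/Δα = 24.416/0.65 = 37.6 m^2.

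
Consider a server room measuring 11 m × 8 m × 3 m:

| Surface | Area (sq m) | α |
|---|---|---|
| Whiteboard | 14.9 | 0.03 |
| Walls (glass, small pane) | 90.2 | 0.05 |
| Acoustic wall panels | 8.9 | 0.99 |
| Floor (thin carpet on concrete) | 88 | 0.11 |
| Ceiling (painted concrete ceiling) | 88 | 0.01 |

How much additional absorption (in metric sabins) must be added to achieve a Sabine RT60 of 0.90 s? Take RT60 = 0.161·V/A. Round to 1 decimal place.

Total absorption A₁ = 14.9·0.03 + 90.2·0.05 + 8.9·0.99 + 88·0.11 + 88·0.01
  = 0.447 + 4.510 + 8.811 + 9.680 + 0.880 = 24.328 sq m sabins.
V = 264 m³. Required absorption A₂ = 0.161 × 264 / 0.90 = 47.227 sabins.
ΔA = A₂ − A₁ = 47.227 − 24.328 = 22.9 sabins.

22.9 sabins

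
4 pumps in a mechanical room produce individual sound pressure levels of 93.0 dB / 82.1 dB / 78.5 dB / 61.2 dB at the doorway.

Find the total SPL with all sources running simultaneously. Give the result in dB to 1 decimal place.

93.5 dB

Sum in the linear (power) domain: Σ 10^(Lᵢ/10) = 10^(93.0/10) + 10^(82.1/10) + 10^(78.5/10) + 10^(61.2/10) = 2.23e+09.
L_total = 10·log₁₀(2.23e+09) = 93.5 dB.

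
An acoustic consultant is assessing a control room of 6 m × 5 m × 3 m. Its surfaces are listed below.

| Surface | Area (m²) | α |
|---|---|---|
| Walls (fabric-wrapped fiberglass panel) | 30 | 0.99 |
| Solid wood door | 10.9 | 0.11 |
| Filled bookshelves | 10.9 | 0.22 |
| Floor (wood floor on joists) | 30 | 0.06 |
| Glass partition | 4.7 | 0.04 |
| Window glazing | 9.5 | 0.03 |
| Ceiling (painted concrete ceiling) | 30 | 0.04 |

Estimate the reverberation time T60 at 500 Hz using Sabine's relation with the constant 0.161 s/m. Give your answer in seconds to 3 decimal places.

0.394 s

A = Σ Sᵢαᵢ = 30·0.99 + 10.9·0.11 + 10.9·0.22 + 30·0.06 + 4.7·0.04 + 9.5·0.03 + 30·0.04 = 36.770 sabins.
Volume V = 6 × 5 × 3 = 90 m³.
T = 0.161 V/A = 0.161·90/36.770 = 0.394 s.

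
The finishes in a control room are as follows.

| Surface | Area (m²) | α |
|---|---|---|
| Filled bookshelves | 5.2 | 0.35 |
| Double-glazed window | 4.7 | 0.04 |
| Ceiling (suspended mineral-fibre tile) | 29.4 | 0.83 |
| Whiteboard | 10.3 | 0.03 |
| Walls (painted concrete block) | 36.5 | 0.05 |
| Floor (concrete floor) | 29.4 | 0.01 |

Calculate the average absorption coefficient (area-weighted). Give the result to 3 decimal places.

0.250

Total surface area S = 115.5 m².
Weighted sum Σ Sα = 28.838.
ᾱ = A/S = 0.250.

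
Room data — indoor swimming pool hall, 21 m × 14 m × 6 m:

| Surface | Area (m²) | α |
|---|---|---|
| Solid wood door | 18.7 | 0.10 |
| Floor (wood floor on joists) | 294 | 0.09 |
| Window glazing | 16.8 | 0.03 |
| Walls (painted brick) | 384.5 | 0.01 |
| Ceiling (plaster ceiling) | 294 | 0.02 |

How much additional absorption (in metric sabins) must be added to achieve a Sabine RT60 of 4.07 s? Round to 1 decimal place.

31.2 sabins

Equivalent absorption area: A₁ = 18.7·0.10 + 294·0.09 + 16.8·0.03 + 384.5·0.01 + 294·0.02 = 38.559 m².
For T = 4.07 s, need A₂ = 0.161·V/T = 0.161·1764/4.07 = 69.780 sabins.
Additional absorption ΔA = 69.780 − 38.559 = 31.2 sabins.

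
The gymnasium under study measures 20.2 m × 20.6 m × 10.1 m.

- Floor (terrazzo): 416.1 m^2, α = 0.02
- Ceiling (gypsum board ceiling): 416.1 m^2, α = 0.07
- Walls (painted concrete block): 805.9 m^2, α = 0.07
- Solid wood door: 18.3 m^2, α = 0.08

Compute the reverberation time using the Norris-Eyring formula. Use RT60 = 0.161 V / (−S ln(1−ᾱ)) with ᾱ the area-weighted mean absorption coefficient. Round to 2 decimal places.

S = Σ Sᵢ = 1656.4 m^2.
Σ(Sᵢαᵢ) = 416.1·0.02 + 416.1·0.07 + 805.9·0.07 + 18.3·0.08 = 95.326.
Mean coefficient ᾱ = A/S = 0.0576.
Eyring denominator: −S ln(1−ᾱ) = 98.267.
V = 20.2 × 20.6 × 10.1 = 4202.812 m³.
RT60 = 0.161 × 4202.812 / 98.267 = 6.89 s.

6.89 seconds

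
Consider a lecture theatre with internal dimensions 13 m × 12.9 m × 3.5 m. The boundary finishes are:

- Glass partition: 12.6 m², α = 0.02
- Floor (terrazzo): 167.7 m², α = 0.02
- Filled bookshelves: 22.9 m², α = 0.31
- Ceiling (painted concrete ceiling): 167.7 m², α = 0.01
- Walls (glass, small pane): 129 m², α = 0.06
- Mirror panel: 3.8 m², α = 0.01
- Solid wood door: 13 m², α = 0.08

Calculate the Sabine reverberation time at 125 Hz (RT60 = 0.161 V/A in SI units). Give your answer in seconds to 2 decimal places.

Summing Sᵢαᵢ: 0.252 + 3.354 + 7.099 + 1.677 + 7.740 + 0.038 + 1.040 → A = 21.200 sabins.
Room volume: 586.95 m³.
T = 0.161 V/A = 0.161·586.95/21.200 = 4.46 s.

4.46 s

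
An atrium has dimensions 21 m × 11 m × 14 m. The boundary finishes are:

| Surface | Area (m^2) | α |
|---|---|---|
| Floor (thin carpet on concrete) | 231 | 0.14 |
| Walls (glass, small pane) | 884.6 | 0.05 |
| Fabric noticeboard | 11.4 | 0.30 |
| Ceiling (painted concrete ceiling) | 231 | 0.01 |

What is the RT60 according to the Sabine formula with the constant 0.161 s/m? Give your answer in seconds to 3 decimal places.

6.327 s

Equivalent absorption area: A = 231*0.14 + 884.6*0.05 + 11.4*0.30 + 231*0.01 = 82.300 m^2.
Volume V = 21 × 11 × 14 = 3234 m³.
T = 0.161 V/A = 0.161·3234/82.300 = 6.327 s.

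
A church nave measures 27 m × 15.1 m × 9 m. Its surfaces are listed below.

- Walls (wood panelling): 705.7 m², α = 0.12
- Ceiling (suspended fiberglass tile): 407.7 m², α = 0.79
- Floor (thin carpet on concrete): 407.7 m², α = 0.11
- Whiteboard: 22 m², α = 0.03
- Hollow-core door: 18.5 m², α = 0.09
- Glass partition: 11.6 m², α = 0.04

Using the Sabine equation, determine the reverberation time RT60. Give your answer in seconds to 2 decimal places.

1.30 sec

Equivalent absorption area: A = 705.7×0.12 + 407.7×0.79 + 407.7×0.11 + 22×0.03 + 18.5×0.09 + 11.6×0.04 = 454.403 m².
Room volume: 3669.3 m³.
T = 0.161 V/A = 0.161·3669.3/454.403 = 1.30 s.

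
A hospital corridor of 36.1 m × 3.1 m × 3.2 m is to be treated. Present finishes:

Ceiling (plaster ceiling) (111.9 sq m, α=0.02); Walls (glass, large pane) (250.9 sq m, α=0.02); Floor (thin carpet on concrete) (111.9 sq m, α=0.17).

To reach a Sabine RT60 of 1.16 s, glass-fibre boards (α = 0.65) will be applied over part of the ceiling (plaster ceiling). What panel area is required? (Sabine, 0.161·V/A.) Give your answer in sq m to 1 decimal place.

37.2

Equivalent absorption area: A₁ = 111.9×0.02 + 250.9×0.02 + 111.9×0.17 = 26.279 sq m.
V = 358.112 m³. Target absorption A₂ = 0.161 × 358.112 / 1.16 = 49.703 sabins.
ΔA needed = 49.703 − 26.279 = 23.424 sabins.
Each sq m of panel replacing the ceiling (plaster ceiling) adds (0.65 − 0.02) = 0.63 sabins.
Area = ΔA/Δα = 23.424/0.63 = 37.2 sq m.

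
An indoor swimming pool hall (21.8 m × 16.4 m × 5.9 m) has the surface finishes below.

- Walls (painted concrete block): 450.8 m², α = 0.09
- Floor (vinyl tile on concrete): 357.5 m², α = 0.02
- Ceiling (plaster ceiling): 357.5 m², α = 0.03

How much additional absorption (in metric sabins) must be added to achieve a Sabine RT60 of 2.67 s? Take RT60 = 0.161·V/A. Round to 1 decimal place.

A₁ = Σ Sᵢαᵢ = 450.8*0.09 + 357.5*0.02 + 357.5*0.03 = 58.447 sabins.
V = 2109.368 m³. Required absorption A₂ = 0.161 × 2109.368 / 2.67 = 127.194 sabins.
Additional absorption ΔA = 127.194 − 58.447 = 68.7 sabins.

68.7 sabins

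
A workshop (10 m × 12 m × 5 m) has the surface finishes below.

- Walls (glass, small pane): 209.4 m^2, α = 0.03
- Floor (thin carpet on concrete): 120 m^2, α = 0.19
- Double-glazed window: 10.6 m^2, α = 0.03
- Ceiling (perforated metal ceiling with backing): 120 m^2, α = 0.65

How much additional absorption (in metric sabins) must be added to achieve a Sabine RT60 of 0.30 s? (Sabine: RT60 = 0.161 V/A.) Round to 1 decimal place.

214.6 sabins

Equivalent absorption area: A₁ = 209.4*0.03 + 120*0.19 + 10.6*0.03 + 120*0.65 = 107.400 m^2.
For T = 0.30 s, need A₂ = 0.161·V/T = 0.161·600/0.30 = 322.000 sabins.
ΔA = A₂ − A₁ = 322.000 − 107.400 = 214.6 sabins.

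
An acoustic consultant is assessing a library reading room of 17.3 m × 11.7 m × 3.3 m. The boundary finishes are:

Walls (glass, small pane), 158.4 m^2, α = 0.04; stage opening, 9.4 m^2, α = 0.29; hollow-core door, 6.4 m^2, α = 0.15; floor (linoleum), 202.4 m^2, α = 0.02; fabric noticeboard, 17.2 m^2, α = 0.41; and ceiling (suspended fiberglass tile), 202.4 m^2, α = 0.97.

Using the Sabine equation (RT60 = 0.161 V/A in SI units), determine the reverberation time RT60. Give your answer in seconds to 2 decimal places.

Total absorption A = 158.4*0.04 + 9.4*0.29 + 6.4*0.15 + 202.4*0.02 + 17.2*0.41 + 202.4*0.97
  = 6.336 + 2.726 + 0.960 + 4.048 + 7.052 + 196.328 = 217.450 m^2 sabins.
Room volume: 667.953 m³.
Sabine: RT60 = 0.161 × 667.953 / 217.450 = 0.49 s.

0.49 seconds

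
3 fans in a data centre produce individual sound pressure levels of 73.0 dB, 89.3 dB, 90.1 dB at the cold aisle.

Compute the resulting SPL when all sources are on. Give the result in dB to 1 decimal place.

92.8 dB

Converting to relative power and adding: 10^(73.0/10) + 10^(89.3/10) + 10^(90.1/10) = 1.894e+09.
L_total = 10·log₁₀(1.894e+09) = 92.8 dB.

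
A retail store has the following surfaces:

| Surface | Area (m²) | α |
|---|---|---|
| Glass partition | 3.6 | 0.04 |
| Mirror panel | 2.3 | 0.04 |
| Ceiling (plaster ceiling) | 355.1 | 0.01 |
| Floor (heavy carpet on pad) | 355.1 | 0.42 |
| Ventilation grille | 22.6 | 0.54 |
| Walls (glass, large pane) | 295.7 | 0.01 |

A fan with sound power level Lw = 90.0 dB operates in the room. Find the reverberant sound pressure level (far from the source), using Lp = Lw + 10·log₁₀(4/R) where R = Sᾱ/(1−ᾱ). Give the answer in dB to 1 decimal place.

Σ(Sᵢαᵢ) = 3.6×0.04 + 2.3×0.04 + 355.1×0.01 + 355.1×0.42 + 22.6×0.54 + 295.7×0.01 = 168.090; total area S = 1034.4 m².
ᾱ = 168.090/1034.4 = 0.1625; R = Sᾱ/(1−ᾱ) = 168.090/(1−0.1625) = 200.704 m².
Lp = 90.0 + 10·log₁₀(4/200.704) = 90.0 + (-17.00) = 73.0 dB.

73.0 dB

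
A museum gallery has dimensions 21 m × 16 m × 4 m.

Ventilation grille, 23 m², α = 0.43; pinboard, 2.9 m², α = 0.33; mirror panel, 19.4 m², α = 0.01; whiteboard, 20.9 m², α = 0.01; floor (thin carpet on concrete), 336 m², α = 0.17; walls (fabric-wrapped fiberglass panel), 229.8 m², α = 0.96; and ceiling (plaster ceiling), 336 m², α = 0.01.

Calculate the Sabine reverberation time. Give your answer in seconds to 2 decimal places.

Summing Sᵢαᵢ: 9.890 + 0.957 + 0.194 + 0.209 + 57.120 + 220.608 + 3.360 → A = 292.338 sabins.
V = 21·16·4 = 1344 m³.
Sabine: RT60 = 0.161 × 1344 / 292.338 = 0.74 s.

0.74 seconds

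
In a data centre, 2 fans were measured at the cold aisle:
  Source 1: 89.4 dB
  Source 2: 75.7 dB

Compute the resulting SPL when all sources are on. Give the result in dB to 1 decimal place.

Σ 10^(Lᵢ/10) = 9.081e+08.
Combined level = 10 log₁₀(9.081e+08) = 89.6 dB.

89.6 dB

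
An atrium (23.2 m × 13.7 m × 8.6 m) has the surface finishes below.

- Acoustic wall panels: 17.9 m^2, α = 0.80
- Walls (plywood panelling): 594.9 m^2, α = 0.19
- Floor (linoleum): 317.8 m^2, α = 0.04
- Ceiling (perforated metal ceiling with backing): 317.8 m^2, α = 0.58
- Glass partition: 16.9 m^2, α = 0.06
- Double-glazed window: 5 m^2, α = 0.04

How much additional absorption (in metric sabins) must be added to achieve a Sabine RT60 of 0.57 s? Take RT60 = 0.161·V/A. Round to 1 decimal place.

Equivalent absorption area: A₁ = 17.9·0.80 + 594.9·0.19 + 317.8·0.04 + 317.8·0.58 + 16.9·0.06 + 5·0.04 = 325.601 m^2.
V = 2733.424 m³. Required absorption A₂ = 0.161 × 2733.424 / 0.57 = 772.072 sabins.
Additional absorption ΔA = 772.072 − 325.601 = 446.5 sabins.

446.5 sabins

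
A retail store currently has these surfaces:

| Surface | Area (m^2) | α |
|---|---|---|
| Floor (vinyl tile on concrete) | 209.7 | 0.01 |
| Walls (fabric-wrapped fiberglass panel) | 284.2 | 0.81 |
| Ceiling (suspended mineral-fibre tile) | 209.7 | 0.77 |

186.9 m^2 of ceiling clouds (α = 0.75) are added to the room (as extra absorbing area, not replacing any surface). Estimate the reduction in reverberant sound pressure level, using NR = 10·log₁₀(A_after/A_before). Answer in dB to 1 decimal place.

1.3 dB

Equivalent absorption area: A_before = 209.7*0.01 + 284.2*0.81 + 209.7*0.77 = 393.768 m^2.
Treatment contributes 186.9·0.75 = 140.175 sabins.
A_after = 393.768 + 140.175 = 533.943 sabins.
NR = 10·log₁₀(533.943/393.768) = 1.3 dB.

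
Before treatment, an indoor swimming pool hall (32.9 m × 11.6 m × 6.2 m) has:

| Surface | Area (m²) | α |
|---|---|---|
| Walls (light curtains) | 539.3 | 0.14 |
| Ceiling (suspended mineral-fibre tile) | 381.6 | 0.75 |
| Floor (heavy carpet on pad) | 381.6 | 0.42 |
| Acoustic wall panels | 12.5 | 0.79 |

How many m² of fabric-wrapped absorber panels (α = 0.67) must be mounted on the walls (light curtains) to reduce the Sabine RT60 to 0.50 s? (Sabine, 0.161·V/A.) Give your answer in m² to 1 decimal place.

Summing Sᵢαᵢ: 75.502 + 286.200 + 160.272 + 9.875 → A₁ = 531.849 sabins.
Required A₂ = 0.161·2366.168/0.50 = 761.906 sabins.
Absorption to add: 761.906 − 531.849 = 230.057 sabins.
Each m² of panel replacing the walls (light curtains) adds (0.67 − 0.14) = 0.53 sabins.
Area = ΔA/Δα = 230.057/0.53 = 434.1 m².

434.1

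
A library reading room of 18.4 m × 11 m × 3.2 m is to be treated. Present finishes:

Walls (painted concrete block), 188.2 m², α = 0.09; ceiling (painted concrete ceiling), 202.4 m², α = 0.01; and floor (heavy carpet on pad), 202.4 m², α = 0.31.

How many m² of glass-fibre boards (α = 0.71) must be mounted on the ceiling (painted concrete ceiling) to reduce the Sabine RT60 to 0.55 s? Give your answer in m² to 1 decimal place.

154.1

A₁ = Σ Sᵢαᵢ = 188.2×0.09 + 202.4×0.01 + 202.4×0.31 = 81.706 sabins.
V = 647.68 m³. Target absorption A₂ = 0.161 × 647.68 / 0.55 = 189.594 sabins.
Absorption to add: 189.594 − 81.706 = 107.888 sabins.
Each m² of panel replacing the ceiling (painted concrete ceiling) adds (0.71 − 0.01) = 0.70 sabins.
Area = ΔA/Δα = 107.888/0.70 = 154.1 m².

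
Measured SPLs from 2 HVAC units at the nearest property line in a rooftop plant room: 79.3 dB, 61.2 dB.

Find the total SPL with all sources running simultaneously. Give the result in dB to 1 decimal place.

79.4 dB

Converting to relative power and adding: 10^(79.3/10) + 10^(61.2/10) = 8.643e+07.
Back to dB: 10·log₁₀ Σ = 79.4 dB.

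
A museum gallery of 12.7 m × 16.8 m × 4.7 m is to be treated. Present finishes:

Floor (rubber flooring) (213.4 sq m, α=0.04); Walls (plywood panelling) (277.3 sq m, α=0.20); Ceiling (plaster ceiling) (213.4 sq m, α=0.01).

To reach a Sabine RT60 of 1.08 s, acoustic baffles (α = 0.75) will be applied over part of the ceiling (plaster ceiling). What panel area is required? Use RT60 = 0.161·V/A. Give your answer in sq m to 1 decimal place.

112.6

A₁ = Σ Sᵢαᵢ = 213.4·0.04 + 277.3·0.20 + 213.4·0.01 = 66.130 sabins.
V = 1002.792 m³. Target absorption A₂ = 0.161 × 1002.792 / 1.08 = 149.490 sabins.
Absorption to add: 149.490 − 66.130 = 83.360 sabins.
Each sq m of panel replacing the ceiling (plaster ceiling) adds (0.75 − 0.01) = 0.74 sabins.
Panel area = 83.360 / 0.74 = 112.6 sq m.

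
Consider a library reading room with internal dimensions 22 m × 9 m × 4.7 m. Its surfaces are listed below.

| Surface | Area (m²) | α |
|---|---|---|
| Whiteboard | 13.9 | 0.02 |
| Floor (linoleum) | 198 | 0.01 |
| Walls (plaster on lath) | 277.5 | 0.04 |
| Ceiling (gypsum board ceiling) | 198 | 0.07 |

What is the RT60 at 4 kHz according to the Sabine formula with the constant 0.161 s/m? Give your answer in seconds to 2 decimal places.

5.50 s

Total absorption A = 13.9×0.02 + 198×0.01 + 277.5×0.04 + 198×0.07
  = 0.278 + 1.980 + 11.100 + 13.860 = 27.218 m² sabins.
V = 22·9·4.7 = 930.6 m³.
T = 0.161 V/A = 0.161·930.6/27.218 = 5.50 s.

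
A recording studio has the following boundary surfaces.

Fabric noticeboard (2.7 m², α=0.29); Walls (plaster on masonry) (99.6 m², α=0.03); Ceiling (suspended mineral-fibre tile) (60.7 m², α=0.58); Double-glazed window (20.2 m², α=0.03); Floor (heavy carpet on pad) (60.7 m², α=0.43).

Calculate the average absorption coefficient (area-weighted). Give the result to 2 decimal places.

0.27

S = Σ Sᵢ = 2.7 + 99.6 + 60.7 + 20.2 + 60.7 = 243.9 m².
Σ(Sᵢαᵢ) = 2.7×0.29 + 99.6×0.03 + 60.7×0.58 + 20.2×0.03 + 60.7×0.43 = 65.684.
ᾱ = A/S = 0.27.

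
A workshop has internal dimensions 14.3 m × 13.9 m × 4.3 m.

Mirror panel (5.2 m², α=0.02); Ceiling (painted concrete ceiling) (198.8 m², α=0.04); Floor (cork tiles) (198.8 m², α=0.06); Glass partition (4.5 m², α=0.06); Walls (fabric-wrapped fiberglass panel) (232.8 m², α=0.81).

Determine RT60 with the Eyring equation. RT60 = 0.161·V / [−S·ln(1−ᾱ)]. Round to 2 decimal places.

0.54 s

S = Σ Sᵢ = 640.1 m².
Absorption A = 5.2·0.02 + 198.8·0.04 + 198.8·0.06 + 4.5·0.06 + 232.8·0.81 = 208.822 sabins.
ᾱ = 208.822 / 640.1 = 0.3262.
Eyring denominator: −S ln(1−ᾱ) = 252.726.
V = 14.3 × 13.9 × 4.3 = 854.711 m³.
RT60 = 0.161 × 854.711 / 252.726 = 0.54 s.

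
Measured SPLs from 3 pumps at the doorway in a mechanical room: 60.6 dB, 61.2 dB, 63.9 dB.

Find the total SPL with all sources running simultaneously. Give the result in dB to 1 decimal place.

66.9 dB

Sum in the linear (power) domain: Σ 10^(Lᵢ/10) = 10^(60.6/10) + 10^(61.2/10) + 10^(63.9/10) = 4.921e+06.
L_total = 10·log₁₀(4.921e+06) = 66.9 dB.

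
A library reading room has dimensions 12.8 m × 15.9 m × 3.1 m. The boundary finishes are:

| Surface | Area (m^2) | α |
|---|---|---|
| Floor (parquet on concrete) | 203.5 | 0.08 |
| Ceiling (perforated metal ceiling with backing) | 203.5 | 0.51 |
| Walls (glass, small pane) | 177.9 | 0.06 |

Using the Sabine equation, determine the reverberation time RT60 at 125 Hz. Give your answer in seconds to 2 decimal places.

Summing Sᵢαᵢ: 16.280 + 103.785 + 10.674 → A = 130.739 sabins.
Volume V = 12.8 × 15.9 × 3.1 = 630.912 m³.
Sabine: RT60 = 0.161 × 630.912 / 130.739 = 0.78 s.

0.78 s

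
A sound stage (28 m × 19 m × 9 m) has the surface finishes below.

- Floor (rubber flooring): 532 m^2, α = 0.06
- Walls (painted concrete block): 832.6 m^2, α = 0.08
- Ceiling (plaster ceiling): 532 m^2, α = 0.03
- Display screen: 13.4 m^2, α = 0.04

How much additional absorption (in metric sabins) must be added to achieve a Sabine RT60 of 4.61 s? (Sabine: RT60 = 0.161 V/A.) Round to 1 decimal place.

52.2 sabins

Total absorption A₁ = 532·0.06 + 832.6·0.08 + 532·0.03 + 13.4·0.04
  = 31.920 + 66.608 + 15.960 + 0.536 = 115.024 m^2 sabins.
For T = 4.61 s, need A₂ = 0.161·V/T = 0.161·4788/4.61 = 167.216 sabins.
Additional absorption ΔA = 167.216 − 115.024 = 52.2 sabins.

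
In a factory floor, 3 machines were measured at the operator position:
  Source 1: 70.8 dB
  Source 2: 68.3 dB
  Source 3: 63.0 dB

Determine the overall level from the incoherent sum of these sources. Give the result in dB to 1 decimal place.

Sum in the linear (power) domain: Σ 10^(Lᵢ/10) = 10^(70.8/10) + 10^(68.3/10) + 10^(63.0/10) = 2.078e+07.
L_total = 10·log₁₀(2.078e+07) = 73.2 dB.

73.2 dB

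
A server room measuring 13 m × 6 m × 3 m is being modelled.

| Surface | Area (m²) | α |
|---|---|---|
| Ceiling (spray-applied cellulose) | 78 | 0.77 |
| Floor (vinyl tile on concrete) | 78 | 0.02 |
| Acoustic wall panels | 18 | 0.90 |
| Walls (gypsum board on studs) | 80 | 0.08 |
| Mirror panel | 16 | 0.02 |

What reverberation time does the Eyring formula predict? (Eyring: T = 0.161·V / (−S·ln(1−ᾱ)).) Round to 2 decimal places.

S = Σ Sᵢ = 270.0 m².
Σ(Sᵢαᵢ) = 78·0.77 + 78·0.02 + 18·0.90 + 80·0.08 + 16·0.02 = 84.540.
Mean coefficient ᾱ = A/S = 0.3131.
−S·ln(1−ᾱ) = −270.0 × ln(1 − 0.3131) = 101.403.
V = 13 × 6 × 3 = 234 m³.
RT60 = 0.161 × 234 / 101.403 = 0.37 s.

0.37 seconds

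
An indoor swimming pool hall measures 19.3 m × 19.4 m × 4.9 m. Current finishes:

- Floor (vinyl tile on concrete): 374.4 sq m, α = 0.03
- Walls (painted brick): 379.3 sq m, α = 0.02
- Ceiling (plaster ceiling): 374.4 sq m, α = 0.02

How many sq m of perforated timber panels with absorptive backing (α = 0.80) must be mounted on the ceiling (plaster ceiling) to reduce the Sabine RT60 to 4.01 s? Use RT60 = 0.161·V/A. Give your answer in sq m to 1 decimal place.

Equivalent absorption area: A₁ = 374.4×0.03 + 379.3×0.02 + 374.4×0.02 = 26.306 sq m.
V = 1834.658 m³. Target absorption A₂ = 0.161 × 1834.658 / 4.01 = 73.661 sabins.
ΔA needed = 73.661 − 26.306 = 47.355 sabins.
Net gain per sq m: Δα = 0.80 − 0.02 = 0.78.
Panel area = 47.355 / 0.78 = 60.7 sq m.

60.7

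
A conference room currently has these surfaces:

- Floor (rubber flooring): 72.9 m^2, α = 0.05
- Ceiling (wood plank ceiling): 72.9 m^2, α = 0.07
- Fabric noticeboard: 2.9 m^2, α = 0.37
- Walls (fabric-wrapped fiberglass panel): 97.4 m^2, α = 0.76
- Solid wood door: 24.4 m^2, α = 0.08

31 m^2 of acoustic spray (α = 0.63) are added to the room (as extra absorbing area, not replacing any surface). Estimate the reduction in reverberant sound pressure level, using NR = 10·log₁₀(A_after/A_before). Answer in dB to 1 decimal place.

Summing Sᵢαᵢ: 3.645 + 5.103 + 1.073 + 74.024 + 1.952 → A_before = 85.797 sabins.
Added absorption = 31 × 0.63 = 19.530 sabins.
A_after = 85.797 + 19.530 = 105.327 sabins.
NR = 10·log₁₀(105.327/85.797) = 0.9 dB.

0.9 dB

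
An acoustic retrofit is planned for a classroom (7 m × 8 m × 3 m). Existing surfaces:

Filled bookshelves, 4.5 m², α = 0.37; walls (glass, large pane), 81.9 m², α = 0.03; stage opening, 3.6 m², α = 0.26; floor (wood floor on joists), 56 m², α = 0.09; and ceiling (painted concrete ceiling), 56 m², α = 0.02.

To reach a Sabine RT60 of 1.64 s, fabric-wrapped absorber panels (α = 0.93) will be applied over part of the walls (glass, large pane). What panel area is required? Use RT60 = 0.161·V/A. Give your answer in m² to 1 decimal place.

5.9

Summing Sᵢαᵢ: 1.665 + 2.457 + 0.936 + 5.040 + 1.120 → A₁ = 11.218 sabins.
Required A₂ = 0.161·168/1.64 = 16.493 sabins.
ΔA needed = 16.493 − 11.218 = 5.275 sabins.
Net gain per m²: Δα = 0.93 − 0.03 = 0.90.
Panel area = 5.275 / 0.90 = 5.9 m².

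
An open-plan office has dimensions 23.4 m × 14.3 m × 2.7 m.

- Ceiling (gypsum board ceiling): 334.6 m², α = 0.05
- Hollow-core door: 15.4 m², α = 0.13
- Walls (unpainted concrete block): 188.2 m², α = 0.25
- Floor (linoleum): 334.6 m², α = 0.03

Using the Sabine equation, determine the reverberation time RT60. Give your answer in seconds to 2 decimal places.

Total absorption A = 334.6·0.05 + 15.4·0.13 + 188.2·0.25 + 334.6·0.03
  = 16.730 + 2.002 + 47.050 + 10.038 = 75.820 m² sabins.
Room volume: 903.474 m³.
RT60 = 0.161 · V / A = 0.161 × 903.474 / 75.820 = 1.92 s.

1.92 s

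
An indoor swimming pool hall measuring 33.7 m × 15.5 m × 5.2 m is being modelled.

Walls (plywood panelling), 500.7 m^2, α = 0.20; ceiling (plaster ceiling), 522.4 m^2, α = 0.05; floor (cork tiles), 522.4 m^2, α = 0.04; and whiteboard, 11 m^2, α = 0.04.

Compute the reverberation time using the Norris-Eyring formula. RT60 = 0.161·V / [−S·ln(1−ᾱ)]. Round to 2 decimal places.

2.82 s

S = Σ Sᵢ = 1556.5 m^2.
Absorption A = 500.7×0.20 + 522.4×0.05 + 522.4×0.04 + 11×0.04 = 147.596 sabins.
Mean coefficient ᾱ = A/S = 0.0948.
−S·ln(1−ᾱ) = −1556.5 × ln(1 − 0.0948) = 155.026.
V = 33.7 × 15.5 × 5.2 = 2716.22 m³.
T = 0.161·V/[−S·ln(1−ᾱ)] = 0.161·2716.22/155.026 = 2.82 s.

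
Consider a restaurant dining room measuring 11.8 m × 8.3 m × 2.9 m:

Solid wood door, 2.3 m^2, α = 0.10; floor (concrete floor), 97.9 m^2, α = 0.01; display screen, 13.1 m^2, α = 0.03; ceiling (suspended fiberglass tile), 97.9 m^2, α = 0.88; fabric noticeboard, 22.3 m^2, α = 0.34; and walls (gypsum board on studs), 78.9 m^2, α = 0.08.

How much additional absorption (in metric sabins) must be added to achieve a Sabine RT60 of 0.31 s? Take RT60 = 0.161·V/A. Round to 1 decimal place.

A₁ = Σ Sᵢαᵢ = 2.3×0.10 + 97.9×0.01 + 13.1×0.03 + 97.9×0.88 + 22.3×0.34 + 78.9×0.08 = 101.648 sabins.
Target A₂ = 0.161·284.026/0.31 = 147.510 sabins (V = 284.026 m³).
Additional absorption ΔA = 147.510 − 101.648 = 45.9 sabins.

45.9 sabins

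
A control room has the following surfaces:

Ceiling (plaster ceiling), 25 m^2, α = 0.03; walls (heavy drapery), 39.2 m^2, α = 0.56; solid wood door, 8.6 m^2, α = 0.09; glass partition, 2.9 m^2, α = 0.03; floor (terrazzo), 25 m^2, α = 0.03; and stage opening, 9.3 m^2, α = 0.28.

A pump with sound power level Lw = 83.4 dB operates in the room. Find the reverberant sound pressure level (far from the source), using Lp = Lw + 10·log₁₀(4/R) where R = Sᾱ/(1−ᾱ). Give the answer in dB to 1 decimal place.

73.9 dB

A = 26.917 sabins; S = 110.0 m^2.
ᾱ = 26.917/110.0 = 0.2447; R = Sᾱ/(1−ᾱ) = 26.917/(1−0.2447) = 35.637 m^2.
Lp = 83.4 + 10·log₁₀(4/35.637) = 83.4 + (-9.50) = 73.9 dB.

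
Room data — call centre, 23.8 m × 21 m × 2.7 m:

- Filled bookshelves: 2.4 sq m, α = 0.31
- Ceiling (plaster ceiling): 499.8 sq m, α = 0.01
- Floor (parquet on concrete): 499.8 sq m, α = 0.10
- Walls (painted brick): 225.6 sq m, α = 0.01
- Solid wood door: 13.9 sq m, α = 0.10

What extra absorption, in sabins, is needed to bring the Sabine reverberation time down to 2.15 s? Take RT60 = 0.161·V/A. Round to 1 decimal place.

41.7 sabins

Equivalent absorption area: A₁ = 2.4·0.31 + 499.8·0.01 + 499.8·0.10 + 225.6·0.01 + 13.9·0.10 = 59.368 sq m.
V = 1349.46 m³. Required absorption A₂ = 0.161 × 1349.46 / 2.15 = 101.053 sabins.
Shortfall: 101.053 − 59.368 = 41.7 sabins.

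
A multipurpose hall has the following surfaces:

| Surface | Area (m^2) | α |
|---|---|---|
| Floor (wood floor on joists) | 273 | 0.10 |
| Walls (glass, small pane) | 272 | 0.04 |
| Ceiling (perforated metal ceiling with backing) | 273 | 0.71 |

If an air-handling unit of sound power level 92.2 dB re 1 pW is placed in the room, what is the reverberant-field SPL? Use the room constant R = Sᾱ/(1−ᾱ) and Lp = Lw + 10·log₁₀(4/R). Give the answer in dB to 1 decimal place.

73.1 dB

A = 232.010 sabins; S = 818.0 m^2.
ᾱ = 232.010/818.0 = 0.2836; R = Sᾱ/(1−ᾱ) = 232.010/(1−0.2836) = 323.855 m^2.
Lp = Lw + 10 log₁₀(4/R) = 92.2 -19.08 = 73.1 dB.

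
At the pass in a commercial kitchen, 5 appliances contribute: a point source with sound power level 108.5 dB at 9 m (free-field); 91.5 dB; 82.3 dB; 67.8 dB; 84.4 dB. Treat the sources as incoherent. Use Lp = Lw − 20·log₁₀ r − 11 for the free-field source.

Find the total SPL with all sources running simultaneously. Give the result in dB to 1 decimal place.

Source at 9 m: Lp = 108.5 − 20·log₁₀(9) − 11 = 78.4 dB.
Sum in the linear (power) domain: Σ 10^(Lᵢ/10) = 10^(78.4/10) + 10^(91.5/10) + 10^(82.3/10) + 10^(67.8/10) + 10^(84.4/10) = 1.933e+09.
L_total = 10·log₁₀(1.933e+09) = 92.9 dB.

92.9 dB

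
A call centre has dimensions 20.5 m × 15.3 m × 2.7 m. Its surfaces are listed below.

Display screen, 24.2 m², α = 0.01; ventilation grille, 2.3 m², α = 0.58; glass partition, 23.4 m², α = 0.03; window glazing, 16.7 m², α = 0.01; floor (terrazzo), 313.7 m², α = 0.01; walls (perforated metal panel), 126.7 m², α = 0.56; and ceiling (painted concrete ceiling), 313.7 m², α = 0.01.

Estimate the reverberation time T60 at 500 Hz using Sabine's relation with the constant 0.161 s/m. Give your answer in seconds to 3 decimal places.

1.711 seconds

Equivalent absorption area: A = 24.2*0.01 + 2.3*0.58 + 23.4*0.03 + 16.7*0.01 + 313.7*0.01 + 126.7*0.56 + 313.7*0.01 = 79.671 m².
Room volume: 846.855 m³.
RT60 = 0.161 · V / A = 0.161 × 846.855 / 79.671 = 1.711 s.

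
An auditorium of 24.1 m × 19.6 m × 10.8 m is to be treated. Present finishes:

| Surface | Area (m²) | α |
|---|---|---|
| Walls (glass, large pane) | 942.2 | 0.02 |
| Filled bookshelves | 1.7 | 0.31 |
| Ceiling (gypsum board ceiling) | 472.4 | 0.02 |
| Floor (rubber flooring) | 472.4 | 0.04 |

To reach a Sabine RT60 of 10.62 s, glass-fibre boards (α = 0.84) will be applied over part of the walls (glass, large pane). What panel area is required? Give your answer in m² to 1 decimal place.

Summing Sᵢαᵢ: 18.844 + 0.527 + 9.448 + 18.896 → A₁ = 47.715 sabins.
V = 5101.488 m³. Target absorption A₂ = 0.161 × 5101.488 / 10.62 = 77.339 sabins.
Absorption to add: 77.339 − 47.715 = 29.624 sabins.
Net gain per m²: Δα = 0.84 − 0.02 = 0.82.
Panel area = 29.624 / 0.82 = 36.1 m².

36.1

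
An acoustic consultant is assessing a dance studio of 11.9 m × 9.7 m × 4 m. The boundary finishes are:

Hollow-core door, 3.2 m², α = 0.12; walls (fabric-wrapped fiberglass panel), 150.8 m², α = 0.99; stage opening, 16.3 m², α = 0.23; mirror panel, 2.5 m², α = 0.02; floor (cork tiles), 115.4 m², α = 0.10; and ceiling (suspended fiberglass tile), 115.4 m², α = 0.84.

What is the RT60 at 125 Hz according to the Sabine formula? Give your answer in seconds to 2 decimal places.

Total absorption A = 3.2×0.12 + 150.8×0.99 + 16.3×0.23 + 2.5×0.02 + 115.4×0.10 + 115.4×0.84
  = 0.384 + 149.292 + 3.749 + 0.050 + 11.540 + 96.936 = 261.951 m² sabins.
Room volume: 461.72 m³.
T = 0.161 V/A = 0.161·461.72/261.951 = 0.28 s.

0.28 sec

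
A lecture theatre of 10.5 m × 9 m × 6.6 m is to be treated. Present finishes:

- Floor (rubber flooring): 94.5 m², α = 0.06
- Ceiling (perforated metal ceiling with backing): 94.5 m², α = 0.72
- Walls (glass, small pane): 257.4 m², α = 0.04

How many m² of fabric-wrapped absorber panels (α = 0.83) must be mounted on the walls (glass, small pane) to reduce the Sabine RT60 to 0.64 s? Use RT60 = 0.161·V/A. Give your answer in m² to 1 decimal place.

92.3

A₁ = Σ Sᵢαᵢ = 94.5·0.06 + 94.5·0.72 + 257.4·0.04 = 84.006 sabins.
Required A₂ = 0.161·623.7/0.64 = 156.900 sabins.
ΔA needed = 156.900 − 84.006 = 72.894 sabins.
Net gain per m²: Δα = 0.83 − 0.04 = 0.79.
Area = ΔA/Δα = 72.894/0.79 = 92.3 m².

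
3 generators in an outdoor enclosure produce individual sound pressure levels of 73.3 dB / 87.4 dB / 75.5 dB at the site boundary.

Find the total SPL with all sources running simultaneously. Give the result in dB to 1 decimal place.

87.8 dB

Converting to relative power and adding: 10^(73.3/10) + 10^(87.4/10) + 10^(75.5/10) = 6.064e+08.
Combined level = 10 log₁₀(6.064e+08) = 87.8 dB.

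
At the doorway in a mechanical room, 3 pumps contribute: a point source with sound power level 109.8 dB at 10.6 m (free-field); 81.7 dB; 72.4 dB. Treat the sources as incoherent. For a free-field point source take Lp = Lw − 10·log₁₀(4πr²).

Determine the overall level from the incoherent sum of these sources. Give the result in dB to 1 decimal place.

83.7 dB

Source at 10.6 m: Lp = 109.8 − 10·log₁₀(4π·10.6²) = 109.8 − 10·log₁₀(1411.957) = 78.3 dB.
Sum in the linear (power) domain: Σ 10^(Lᵢ/10) = 10^(78.3/10) + 10^(81.7/10) + 10^(72.4/10) = 2.329e+08.
L_total = 10·log₁₀(2.329e+08) = 83.7 dB.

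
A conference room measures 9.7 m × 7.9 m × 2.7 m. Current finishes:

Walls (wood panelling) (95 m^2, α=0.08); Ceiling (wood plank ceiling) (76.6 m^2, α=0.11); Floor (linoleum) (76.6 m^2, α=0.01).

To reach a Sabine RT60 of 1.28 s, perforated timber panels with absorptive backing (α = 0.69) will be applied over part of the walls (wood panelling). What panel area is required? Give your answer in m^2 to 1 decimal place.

15.1

Total absorption A₁ = 95·0.08 + 76.6·0.11 + 76.6·0.01
  = 7.600 + 8.426 + 0.766 = 16.792 m^2 sabins.
Required A₂ = 0.161·206.901/1.28 = 26.024 sabins.
Absorption to add: 26.024 − 16.792 = 9.232 sabins.
Net gain per m^2: Δα = 0.69 − 0.08 = 0.61.
Panel area = 9.232 / 0.61 = 15.1 m^2.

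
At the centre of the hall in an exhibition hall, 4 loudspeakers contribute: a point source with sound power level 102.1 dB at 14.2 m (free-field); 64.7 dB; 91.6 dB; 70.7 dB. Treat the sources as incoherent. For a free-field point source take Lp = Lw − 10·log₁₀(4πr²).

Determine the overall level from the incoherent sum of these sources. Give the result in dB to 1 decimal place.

Source at 14.2 m: Lp = 102.1 − 10·log₁₀(4π·14.2²) = 102.1 − 10·log₁₀(2533.883) = 68.1 dB.
Converting to relative power and adding: 10^(68.1/10) + 10^(64.7/10) + 10^(91.6/10) + 10^(70.7/10) = 1.467e+09.
Combined level = 10 log₁₀(1.467e+09) = 91.7 dB.

91.7 dB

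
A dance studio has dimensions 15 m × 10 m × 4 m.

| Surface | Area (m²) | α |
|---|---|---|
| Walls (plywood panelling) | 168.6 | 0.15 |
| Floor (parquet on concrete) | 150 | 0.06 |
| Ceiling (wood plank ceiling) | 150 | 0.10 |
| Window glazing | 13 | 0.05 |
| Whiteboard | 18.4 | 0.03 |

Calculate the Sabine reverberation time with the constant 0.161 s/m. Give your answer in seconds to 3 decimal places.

Summing Sᵢαᵢ: 25.290 + 9.000 + 15.000 + 0.650 + 0.552 → A = 50.492 sabins.
Room volume: 600 m³.
RT60 = 0.161 · V / A = 0.161 × 600 / 50.492 = 1.913 s.

1.913 s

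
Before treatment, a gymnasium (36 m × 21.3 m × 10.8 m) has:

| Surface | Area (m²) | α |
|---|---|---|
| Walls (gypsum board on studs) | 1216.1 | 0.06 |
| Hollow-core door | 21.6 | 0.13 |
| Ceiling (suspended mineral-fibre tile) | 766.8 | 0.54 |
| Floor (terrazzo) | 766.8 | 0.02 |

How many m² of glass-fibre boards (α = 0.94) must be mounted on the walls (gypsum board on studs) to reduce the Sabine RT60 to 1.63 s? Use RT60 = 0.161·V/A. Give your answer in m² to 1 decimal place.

Equivalent absorption area: A₁ = 1216.1*0.06 + 21.6*0.13 + 766.8*0.54 + 766.8*0.02 = 505.182 m².
Required A₂ = 0.161·8281.44/1.63 = 817.983 sabins.
ΔA needed = 817.983 − 505.182 = 312.801 sabins.
Each m² of panel replacing the walls (gypsum board on studs) adds (0.94 − 0.06) = 0.88 sabins.
Area = ΔA/Δα = 312.801/0.88 = 355.5 m².

355.5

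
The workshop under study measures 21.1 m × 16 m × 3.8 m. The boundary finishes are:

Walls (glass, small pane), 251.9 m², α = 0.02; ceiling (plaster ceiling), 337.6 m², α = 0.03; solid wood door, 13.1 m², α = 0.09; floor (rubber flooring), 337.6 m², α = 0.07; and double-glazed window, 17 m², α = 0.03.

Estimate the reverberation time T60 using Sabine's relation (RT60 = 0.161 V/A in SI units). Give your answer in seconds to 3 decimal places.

A = Σ Sᵢαᵢ = 251.9×0.02 + 337.6×0.03 + 13.1×0.09 + 337.6×0.07 + 17×0.03 = 40.487 sabins.
V = 21.1·16·3.8 = 1282.88 m³.
Sabine: RT60 = 0.161 × 1282.88 / 40.487 = 5.101 s.

5.101 s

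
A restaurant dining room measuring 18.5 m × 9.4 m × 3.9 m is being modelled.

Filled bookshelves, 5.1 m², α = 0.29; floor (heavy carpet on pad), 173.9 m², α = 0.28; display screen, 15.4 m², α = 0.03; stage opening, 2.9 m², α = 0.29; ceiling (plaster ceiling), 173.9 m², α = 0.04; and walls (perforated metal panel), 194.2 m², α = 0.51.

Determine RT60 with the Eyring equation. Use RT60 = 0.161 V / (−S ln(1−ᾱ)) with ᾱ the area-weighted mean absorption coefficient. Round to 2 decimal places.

S = Σ Sᵢ = 565.4 m².
Σ(Sᵢαᵢ) = 5.1·0.29 + 173.9·0.28 + 15.4·0.03 + 2.9·0.29 + 173.9·0.04 + 194.2·0.51 = 157.472.
ᾱ = 157.472 / 565.4 = 0.2785.
Eyring denominator: −S ln(1−ᾱ) = 184.560.
V = 18.5 × 9.4 × 3.9 = 678.21 m³.
T = 0.161·V/[−S·ln(1−ᾱ)] = 0.161·678.21/184.560 = 0.59 s.

0.59 sec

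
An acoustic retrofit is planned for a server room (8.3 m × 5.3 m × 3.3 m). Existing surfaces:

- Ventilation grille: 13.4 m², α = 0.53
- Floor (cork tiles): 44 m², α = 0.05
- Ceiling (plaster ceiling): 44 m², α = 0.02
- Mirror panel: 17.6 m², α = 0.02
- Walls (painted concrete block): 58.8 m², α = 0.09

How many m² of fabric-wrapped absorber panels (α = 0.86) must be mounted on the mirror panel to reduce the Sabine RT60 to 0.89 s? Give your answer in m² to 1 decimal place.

12.4

Equivalent absorption area: A₁ = 13.4·0.53 + 44·0.05 + 44·0.02 + 17.6·0.02 + 58.8·0.09 = 15.826 m².
V = 145.167 m³. Target absorption A₂ = 0.161 × 145.167 / 0.89 = 26.261 sabins.
Absorption to add: 26.261 − 15.826 = 10.435 sabins.
Net gain per m²: Δα = 0.86 − 0.02 = 0.84.
Area = ΔA/Δα = 10.435/0.84 = 12.4 m².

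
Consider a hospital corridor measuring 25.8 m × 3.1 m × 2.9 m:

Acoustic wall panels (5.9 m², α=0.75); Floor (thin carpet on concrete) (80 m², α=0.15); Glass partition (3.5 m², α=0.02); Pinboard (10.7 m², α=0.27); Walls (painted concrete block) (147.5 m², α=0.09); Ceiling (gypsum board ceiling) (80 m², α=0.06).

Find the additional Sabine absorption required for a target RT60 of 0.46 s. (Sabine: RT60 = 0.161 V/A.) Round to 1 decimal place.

43.7 sabins

A₁ = Σ Sᵢαᵢ = 5.9×0.75 + 80×0.15 + 3.5×0.02 + 10.7×0.27 + 147.5×0.09 + 80×0.06 = 37.459 sabins.
V = 231.942 m³. Required absorption A₂ = 0.161 × 231.942 / 0.46 = 81.180 sabins.
ΔA = A₂ − A₁ = 81.180 − 37.459 = 43.7 sabins.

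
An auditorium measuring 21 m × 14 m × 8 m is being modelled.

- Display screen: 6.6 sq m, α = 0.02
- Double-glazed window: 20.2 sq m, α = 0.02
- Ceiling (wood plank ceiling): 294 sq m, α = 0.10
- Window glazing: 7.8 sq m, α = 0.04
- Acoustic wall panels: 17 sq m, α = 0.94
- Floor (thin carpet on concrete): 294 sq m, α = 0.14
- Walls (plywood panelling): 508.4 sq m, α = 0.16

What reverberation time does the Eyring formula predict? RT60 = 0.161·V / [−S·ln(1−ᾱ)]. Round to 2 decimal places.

S = Σ Sᵢ = 1148.0 sq m.
Absorption A = 6.6·0.02 + 20.2·0.02 + 294·0.10 + 7.8·0.04 + 17·0.94 + 294·0.14 + 508.4·0.16 = 168.732 sabins.
Mean coefficient ᾱ = A/S = 0.1470.
Eyring denominator: −S ln(1−ᾱ) = 182.527.
V = 21 × 14 × 8 = 2352 m³.
RT60 = 0.161 × 2352 / 182.527 = 2.07 s.

2.07 s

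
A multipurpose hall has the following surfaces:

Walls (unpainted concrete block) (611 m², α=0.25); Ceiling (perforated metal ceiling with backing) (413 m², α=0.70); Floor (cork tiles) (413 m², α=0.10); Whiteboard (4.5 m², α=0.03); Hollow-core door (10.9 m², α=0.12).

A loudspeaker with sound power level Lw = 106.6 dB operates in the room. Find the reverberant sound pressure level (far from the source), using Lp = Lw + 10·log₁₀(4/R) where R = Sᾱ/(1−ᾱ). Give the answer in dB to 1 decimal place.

84.0 dB

A = 484.593 sabins; S = 1452.4 m².
ᾱ = 0.3336, so room constant R = A/(1−ᾱ) = 727.180 m².
Lp = 106.6 + 10·log₁₀(4/727.180) = 106.6 + (-22.60) = 84.0 dB.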